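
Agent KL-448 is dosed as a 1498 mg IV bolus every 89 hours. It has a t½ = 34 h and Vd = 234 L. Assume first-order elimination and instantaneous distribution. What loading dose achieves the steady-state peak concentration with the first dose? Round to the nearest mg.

1790 mg

f = (1/2)^(89/34) ≈ 0.162933; accumulation ratio R = 1/(1−f) ≈ 1.19465.
Loading dose to hit Cmax,ss on first dose: D_load = D_maint·R ≈ 1498 × 1.19465 ≈ 1789.59 mg.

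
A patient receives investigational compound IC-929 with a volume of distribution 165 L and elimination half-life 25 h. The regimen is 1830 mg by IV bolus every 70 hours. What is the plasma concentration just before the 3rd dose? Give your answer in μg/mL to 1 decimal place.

f = (1/2)^(τ/t½) = (1/2)^(70/25) ≈ 0.1436.
C₀ = D/Vd = 1830/165 ≈ 11.091 μg/mL.
Before the 3rd dose, 2 doses have been given. Superposition: Cmin = C₀·(f + f²).
≈ 11.091 × (0.1436 + 0.0206) ≈ 11.091 × 0.1642 ≈ 1.821 μg/mL.

1.8 μg/mL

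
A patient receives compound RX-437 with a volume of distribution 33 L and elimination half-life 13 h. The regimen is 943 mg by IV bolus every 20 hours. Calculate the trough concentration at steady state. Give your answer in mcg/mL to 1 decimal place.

τ/t½ = 20/13 ≈ 1.5385, so fraction remaining f = (1/2)^(20/13) ≈ 0.3443.
Accumulation ratio R = 1/(1 − f) ≈ 1/0.6557 ≈ 1.5251.
Each bolus raises the concentration by D/Vd = 943/33 ≈ 28.576 mcg/mL.
Cmax,ss = C₀/(1 − f) ≈ 28.576/0.6557 ≈ 43.581 mcg/mL.
Steady-state trough Cmin,ss = Cmax,ss·f ≈ 43.581 × 0.3443 ≈ 15.005 mcg/mL.

15.0 mcg/mL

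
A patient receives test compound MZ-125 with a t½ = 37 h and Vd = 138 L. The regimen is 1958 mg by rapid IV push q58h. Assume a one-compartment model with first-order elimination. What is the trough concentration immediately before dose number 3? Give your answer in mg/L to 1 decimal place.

6.4 mg/L

f = (1/2)^(τ/t½) = (1/2)^(58/37) ≈ 0.3374.
C₀ = D/Vd = 1958/138 ≈ 14.188 mg/L.
Before the 3rd dose, 2 doses have been given. Superposition: Cmin = C₀·(f + f²).
≈ 14.188 × (0.3374 + 0.1138) ≈ 14.188 × 0.4512 ≈ 6.402 mg/L.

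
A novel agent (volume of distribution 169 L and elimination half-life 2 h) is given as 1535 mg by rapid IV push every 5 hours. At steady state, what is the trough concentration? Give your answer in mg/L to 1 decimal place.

k = ln2/t½ = ln2/2 ≈ 0.346574 h⁻¹; fraction remaining f = e^(−kτ) = e^(−0.346574×5) ≈ 0.1768.
Each bolus raises the concentration by D/Vd = 1535/169 ≈ 9.083 mg/L.
Steady-state trough Cmin,ss = C₀·f/(1−f) ≈ 9.083 × 0.1768/0.8232 ≈ 1.951 mg/L.

2.0 mg/L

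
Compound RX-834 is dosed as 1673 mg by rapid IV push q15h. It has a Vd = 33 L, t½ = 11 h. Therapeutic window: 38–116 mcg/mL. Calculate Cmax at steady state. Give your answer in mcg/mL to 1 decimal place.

τ/t½ = 15/11 ≈ 1.3636, so fraction remaining f = (1/2)^(15/11) ≈ 0.3886.
Accumulation ratio R = 1/(1 − f) ≈ 1/0.6114 ≈ 1.6356.
Each bolus raises the concentration by D/Vd = 1673/33 ≈ 50.697 mcg/mL.
Steady-state peak Cmax,ss = C₀·R ≈ 50.697 × 1.6356 ≈ 82.920 mcg/mL.
Peak 82.9 mcg/mL vs MTC 116 mcg/mL: below toxic threshold.

82.9 mcg/mL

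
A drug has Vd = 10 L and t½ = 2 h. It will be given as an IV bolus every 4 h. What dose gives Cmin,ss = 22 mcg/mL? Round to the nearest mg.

τ/t½ = 4/2 ≈ 2, so f = (1/2)^(4/2) ≈ 0.250000.
Cmin,ss = (D/Vd)·f/(1−f), so D = Cmin,ss·Vd·(1−f)/f.
D = 22 × 10 × (1−f)/f ≈ 22 × 10 × 3.00000 ≈ 660.00 mg.

660 mg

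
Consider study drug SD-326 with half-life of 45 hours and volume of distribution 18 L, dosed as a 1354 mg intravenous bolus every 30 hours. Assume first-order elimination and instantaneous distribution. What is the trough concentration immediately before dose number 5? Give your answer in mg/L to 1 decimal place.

f = (1/2)^(τ/t½) = (1/2)^(30/45) ≈ 0.6300.
C₀ = D/Vd = 1354/18 ≈ 75.222 mg/L.
Before the 5th dose, 4 doses have been given. Superposition: Cmin = C₀·(f + f² + … + f^4).
≈ 75.222 × (0.6300 + 0.3969 + 0.2500 + 0.1575) ≈ 75.222 × 1.4344 ≈ 107.898 mg/L.

107.9 mg/L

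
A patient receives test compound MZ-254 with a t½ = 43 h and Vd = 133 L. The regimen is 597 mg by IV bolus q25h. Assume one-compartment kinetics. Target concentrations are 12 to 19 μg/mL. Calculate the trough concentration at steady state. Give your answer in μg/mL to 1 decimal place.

9.0 μg/mL

k = ln2/t½ = ln2/43 ≈ 0.016120 h⁻¹; fraction remaining f = e^(−kτ) = e^(−0.016120×25) ≈ 0.6683.
At steady state, accumulation factor R = 1/(1 − e^(−kτ)) ≈ 3.0148.
Each bolus raises the concentration by D/Vd = 597/133 ≈ 4.489 μg/mL.
Cmax,ss = C₀/(1 − f) ≈ 4.489/0.3317 ≈ 13.533 μg/mL.
One interval later, Cmin,ss = Cmax,ss·e^(−kτ) ≈ 13.533 × 0.6683 ≈ 9.044 μg/mL.
Trough 9.0 μg/mL vs MEC 12 μg/mL: subtherapeutic.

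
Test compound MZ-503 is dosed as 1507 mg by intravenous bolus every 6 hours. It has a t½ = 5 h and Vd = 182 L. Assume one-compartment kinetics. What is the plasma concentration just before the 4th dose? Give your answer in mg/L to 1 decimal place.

5.9 mg/L

f = (1/2)^(τ/t½) = (1/2)^(6/5) ≈ 0.4353.
C₀ = D/Vd = 1507/182 ≈ 8.280 mg/L.
Before the 4th dose, 3 doses have been given. Superposition: Cmin = C₀·(f + f² + … + f^3).
≈ 8.280 × (0.4353 + 0.1895 + 0.0825) ≈ 8.280 × 0.7073 ≈ 5.856 mg/L.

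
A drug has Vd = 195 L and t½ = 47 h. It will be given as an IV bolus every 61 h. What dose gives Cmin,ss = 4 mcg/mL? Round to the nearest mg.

1138 mg

τ/t½ = 61/47 ≈ 1.2979, so f = (1/2)^(61/47) ≈ 0.406726.
Cmin,ss = (D/Vd)·f/(1−f), so D = Cmin,ss·Vd·(1−f)/f.
D = 4 × 195 × (1−f)/f ≈ 4 × 195 × 1.45866 ≈ 1137.75 mg.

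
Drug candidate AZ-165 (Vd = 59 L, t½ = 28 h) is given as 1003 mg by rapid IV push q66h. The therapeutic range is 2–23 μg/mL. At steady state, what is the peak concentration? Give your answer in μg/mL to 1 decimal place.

Over one 66-h interval, 66/28 ≈ 2.3571 half-lives elapse, leaving f ≈ 0.1952 of each dose.
At steady state, accumulation factor R = 1/(1 − e^(−kτ)) ≈ 1.2425.
Each bolus raises the concentration by D/Vd = 1003/59 ≈ 17.000 μg/mL.
Steady-state peak Cmax,ss = C₀·R ≈ 17.000 × 1.2425 ≈ 21.122 μg/mL.
Peak 21.1 μg/mL vs MTC 23 μg/mL: below toxic threshold.

21.1 μg/mL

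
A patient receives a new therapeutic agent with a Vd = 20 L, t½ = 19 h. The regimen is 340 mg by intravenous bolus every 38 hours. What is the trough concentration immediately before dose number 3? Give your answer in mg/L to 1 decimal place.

5.3 mg/L

f = (1/2)^(τ/t½) = (1/2)^(38/19) ≈ 0.2500.
C₀ = D/Vd = 340/20 ≈ 17.000 mg/L.
Before the 3rd dose, 2 doses have been given. Superposition: Cmin = C₀·(f + f²).
≈ 17.000 × (0.2500 + 0.0625) ≈ 17.000 × 0.3125 ≈ 5.312 mg/L.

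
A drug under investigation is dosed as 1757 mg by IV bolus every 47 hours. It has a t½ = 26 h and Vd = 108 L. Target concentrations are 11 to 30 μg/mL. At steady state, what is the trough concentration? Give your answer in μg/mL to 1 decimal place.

6.5 μg/mL

τ/t½ = 47/26 ≈ 1.8077, so fraction remaining f = (1/2)^(47/26) ≈ 0.2856.
At steady state, accumulation factor R = 1/(1 − e^(−kτ)) ≈ 1.3998.
Each bolus raises the concentration by D/Vd = 1757/108 ≈ 16.269 μg/mL.
Steady-state peak Cmax,ss = C₀·R ≈ 16.269 × 1.3998 ≈ 22.773 μg/mL.
Steady-state trough Cmin,ss = Cmax,ss·f ≈ 22.773 × 0.2856 ≈ 6.504 μg/mL.
Trough 6.5 μg/mL vs MEC 11 μg/mL: subtherapeutic.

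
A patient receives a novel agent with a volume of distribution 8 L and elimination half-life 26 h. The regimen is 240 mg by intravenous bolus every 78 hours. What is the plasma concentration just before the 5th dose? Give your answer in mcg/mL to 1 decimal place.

4.3 mcg/mL

f = (1/2)^(τ/t½) = (1/2)^(78/26) ≈ 0.1250.
C₀ = D/Vd = 240/8 ≈ 30.000 mcg/mL.
Before the 5th dose, 4 doses have been given. Superposition: Cmin = C₀·(f + f² + … + f^4).
≈ 30.000 × (0.1250 + 0.0156 + 0.0020 + 0.0002) ≈ 30.000 × 0.1428 ≈ 4.284 mcg/mL.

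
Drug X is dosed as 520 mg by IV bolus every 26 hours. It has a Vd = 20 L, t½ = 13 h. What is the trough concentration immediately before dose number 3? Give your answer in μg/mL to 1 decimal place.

f = (1/2)^(τ/t½) = (1/2)^(26/13) ≈ 0.2500.
C₀ = D/Vd = 520/20 ≈ 26.000 μg/mL.
Before the 3rd dose, 2 doses have been given. Superposition: Cmin = C₀·(f + f²).
≈ 26.000 × (0.2500 + 0.0625) ≈ 26.000 × 0.3125 ≈ 8.125 μg/mL.

8.1 μg/mL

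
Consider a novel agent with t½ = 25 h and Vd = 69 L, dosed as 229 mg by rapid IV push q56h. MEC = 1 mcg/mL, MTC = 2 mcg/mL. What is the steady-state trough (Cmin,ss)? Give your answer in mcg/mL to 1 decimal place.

0.9 mcg/mL

k = ln2/t½ = ln2/25 ≈ 0.027726 h⁻¹; fraction remaining f = e^(−kτ) = e^(−0.027726×56) ≈ 0.2117.
Accumulation ratio R = 1/(1 − f) ≈ 1/0.7883 ≈ 1.2686.
Single-dose peak C₀ = D/Vd = 229/69 ≈ 3.319 mcg/mL.
Steady-state peak Cmax,ss = C₀·R ≈ 3.319 × 1.2686 ≈ 4.210 mcg/mL.
One interval later, Cmin,ss = Cmax,ss·e^(−kτ) ≈ 4.210 × 0.2117 ≈ 0.891 mcg/mL.
Trough 0.9 mcg/mL vs MEC 1 mcg/mL: subtherapeutic.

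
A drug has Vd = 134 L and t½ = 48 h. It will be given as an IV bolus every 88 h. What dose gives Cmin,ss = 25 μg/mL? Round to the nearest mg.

8588 mg

τ/t½ = 88/48 ≈ 1.8333, so f = (1/2)^(88/48) ≈ 0.280616.
Cmin,ss = (D/Vd)·f/(1−f), so D = Cmin,ss·Vd·(1−f)/f.
D = 25 × 134 × (1−f)/f ≈ 25 × 134 × 2.56359 ≈ 8588.03 mg.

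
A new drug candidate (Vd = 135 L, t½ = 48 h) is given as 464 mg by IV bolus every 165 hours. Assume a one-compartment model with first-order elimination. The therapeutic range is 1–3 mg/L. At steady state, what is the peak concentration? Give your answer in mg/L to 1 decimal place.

τ/t½ = 165/48 ≈ 3.4375, so fraction remaining f = (1/2)^(165/48) ≈ 0.0923.
At steady state, accumulation factor R = 1/(1 − e^(−kτ)) ≈ 1.1017.
Single-dose peak C₀ = D/Vd = 464/135 ≈ 3.437 mg/L.
Steady-state peak Cmax,ss = C₀·R ≈ 3.437 × 1.1017 ≈ 3.787 mg/L.
Peak 3.8 mg/L vs MTC 3 mg/L: exceeds toxic threshold.

3.8 mg/L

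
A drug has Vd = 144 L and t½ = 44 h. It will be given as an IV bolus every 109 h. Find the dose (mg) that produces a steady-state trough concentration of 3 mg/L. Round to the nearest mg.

1974 mg

τ/t½ = 109/44 ≈ 2.4773, so f = (1/2)^(109/44) ≈ 0.179584.
Cmin,ss = (D/Vd)·f/(1−f), so D = Cmin,ss·Vd·(1−f)/f.
D = 3 × 144 × (1−f)/f ≈ 3 × 144 × 4.56842 ≈ 1973.56 mg.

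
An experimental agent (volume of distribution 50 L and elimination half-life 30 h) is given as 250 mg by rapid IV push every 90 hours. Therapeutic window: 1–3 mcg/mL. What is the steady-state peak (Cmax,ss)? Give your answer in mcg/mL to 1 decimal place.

5.7 mcg/mL

The dosing interval is 3 half-lives, so f = 2^(−3) = 0.125.
Accumulation ratio R = 1/(1 − f) = 1/0.875 = 8/7.
Single-dose peak C₀ = D/Vd = 250/50 = 5 mcg/mL.
Steady-state peak Cmax,ss = C₀·R = 5 × 8/7 ≈ 5.714 mcg/mL.
Peak 5.7 mcg/mL vs MTC 3 mcg/mL: exceeds toxic threshold.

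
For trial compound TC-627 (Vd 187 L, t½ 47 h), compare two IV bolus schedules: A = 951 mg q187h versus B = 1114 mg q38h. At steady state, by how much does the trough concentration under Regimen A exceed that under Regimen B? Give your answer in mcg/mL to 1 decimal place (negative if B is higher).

Regimen A: f = (1/2)^(187/47) ≈ 0.0634; Cmin,ss = (951/187)·f/(1−f) ≈ 0.344 mcg/mL.
Regimen B: f = (1/2)^(38/47) ≈ 0.5710; Cmin,ss = (1114/187)·f/(1−f) ≈ 7.929 mcg/mL.
Difference ≈ 0.344 − 7.929 ≈ -7.585 mcg/mL.

-7.6 mcg/mL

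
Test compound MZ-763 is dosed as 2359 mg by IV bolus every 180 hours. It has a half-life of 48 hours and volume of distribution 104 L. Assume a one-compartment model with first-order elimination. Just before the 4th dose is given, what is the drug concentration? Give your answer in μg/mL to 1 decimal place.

f = (1/2)^(τ/t½) = (1/2)^(180/48) ≈ 0.0743.
C₀ = D/Vd = 2359/104 ≈ 22.683 μg/mL.
Before the 4th dose, 3 doses have been given. Superposition: Cmin = C₀·(f + f² + … + f^3).
≈ 22.683 × (0.0743 + 0.0055 + 0.0004) ≈ 22.683 × 0.0802 ≈ 1.819 μg/mL.

1.8 μg/mL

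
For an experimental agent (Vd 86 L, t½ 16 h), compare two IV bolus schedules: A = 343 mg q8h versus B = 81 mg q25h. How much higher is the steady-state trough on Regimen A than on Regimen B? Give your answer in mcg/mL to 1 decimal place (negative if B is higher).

9.1 mcg/mL

Regimen A: f = (1/2)^(8/16) ≈ 0.7071; Cmin,ss = (343/86)·f/(1−f) ≈ 9.628 mcg/mL.
Regimen B: f = (1/2)^(25/16) ≈ 0.3386; Cmin,ss = (81/86)·f/(1−f) ≈ 0.482 mcg/mL.
Difference ≈ 9.628 − 0.482 ≈ 9.146 mcg/mL.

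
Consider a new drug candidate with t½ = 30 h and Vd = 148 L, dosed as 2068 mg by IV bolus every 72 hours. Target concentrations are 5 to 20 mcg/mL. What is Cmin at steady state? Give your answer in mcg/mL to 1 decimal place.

3.3 mcg/mL

Over one 72-h interval, 72/30 ≈ 2.4 half-lives elapse, leaving f ≈ 0.1895 of each dose.
Accumulation ratio R = 1/(1 − f) ≈ 1/0.8105 ≈ 1.2338.
Each bolus raises the concentration by D/Vd = 2068/148 ≈ 13.973 mcg/mL.
Steady-state peak Cmax,ss = C₀·R ≈ 13.973 × 1.2338 ≈ 17.240 mcg/mL.
One interval later, Cmin,ss = Cmax,ss·e^(−kτ) ≈ 17.240 × 0.1895 ≈ 3.267 mcg/mL.
Trough 3.3 mcg/mL vs MEC 5 mcg/mL: subtherapeutic.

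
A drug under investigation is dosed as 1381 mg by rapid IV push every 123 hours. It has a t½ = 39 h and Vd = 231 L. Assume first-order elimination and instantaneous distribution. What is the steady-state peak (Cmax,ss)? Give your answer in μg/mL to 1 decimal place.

k = ln2/t½ = ln2/39 ≈ 0.017773 h⁻¹; fraction remaining f = e^(−kτ) = e^(−0.017773×123) ≈ 0.1124.
Accumulation ratio R = 1/(1 − f) ≈ 1/0.8876 ≈ 1.1266.
Each bolus raises the concentration by D/Vd = 1381/231 ≈ 5.978 μg/mL.
Steady-state peak Cmax,ss = C₀·R ≈ 5.978 × 1.1266 ≈ 6.735 μg/mL.

6.7 μg/mL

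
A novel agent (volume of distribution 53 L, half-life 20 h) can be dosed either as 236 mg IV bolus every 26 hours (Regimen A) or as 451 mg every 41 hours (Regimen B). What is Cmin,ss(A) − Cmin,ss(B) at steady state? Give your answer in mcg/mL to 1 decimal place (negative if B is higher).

Regimen A: f = (1/2)^(26/20) ≈ 0.4061; Cmin,ss = (236/53)·f/(1−f) ≈ 3.045 mcg/mL.
Regimen B: f = (1/2)^(41/20) ≈ 0.2415; Cmin,ss = (451/53)·f/(1−f) ≈ 2.709 mcg/mL.
Difference ≈ 3.045 − 2.709 ≈ 0.336 mcg/mL.

0.3 mcg/mL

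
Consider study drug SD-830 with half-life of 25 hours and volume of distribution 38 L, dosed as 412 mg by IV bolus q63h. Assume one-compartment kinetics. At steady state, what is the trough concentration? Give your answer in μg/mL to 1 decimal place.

2.3 μg/mL

τ/t½ = 63/25 ≈ 2.52, so fraction remaining f = (1/2)^(63/25) ≈ 0.1743.
At steady state, accumulation factor R = 1/(1 − e^(−kτ)) ≈ 1.2111.
Single-dose peak C₀ = D/Vd = 412/38 ≈ 10.842 μg/mL.
Steady-state peak Cmax,ss = C₀·R ≈ 10.842 × 1.2111 ≈ 13.131 μg/mL.
Steady-state trough Cmin,ss = Cmax,ss·f ≈ 13.131 × 0.1743 ≈ 2.289 μg/mL.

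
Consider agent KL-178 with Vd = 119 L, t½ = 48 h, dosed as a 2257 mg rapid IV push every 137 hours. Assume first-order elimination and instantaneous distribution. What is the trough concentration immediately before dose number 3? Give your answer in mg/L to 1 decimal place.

f = (1/2)^(τ/t½) = (1/2)^(137/48) ≈ 0.1383.
C₀ = D/Vd = 2257/119 ≈ 18.966 mg/L.
Before the 3rd dose, 2 doses have been given. Superposition: Cmin = C₀·(f + f²).
≈ 18.966 × (0.1383 + 0.0191) ≈ 18.966 × 0.1574 ≈ 2.985 mg/L.

3.0 mg/L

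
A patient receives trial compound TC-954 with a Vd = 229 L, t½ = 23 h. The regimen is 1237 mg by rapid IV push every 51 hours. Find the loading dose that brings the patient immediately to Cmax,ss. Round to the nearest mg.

f = (1/2)^(51/23) ≈ 0.215030; accumulation ratio R = 1/(1−f) ≈ 1.27393.
Loading dose to hit Cmax,ss on first dose: D_load = D_maint·R ≈ 1237 × 1.27393 ≈ 1575.85 mg.

1576 mg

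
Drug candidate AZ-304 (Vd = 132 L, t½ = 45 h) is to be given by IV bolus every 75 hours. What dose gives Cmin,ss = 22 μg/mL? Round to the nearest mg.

τ/t½ = 75/45 ≈ 1.6667, so f = (1/2)^(75/45) ≈ 0.314980.
Cmin,ss = (D/Vd)·f/(1−f), so D = Cmin,ss·Vd·(1−f)/f.
D = 22 × 132 × (1−f)/f ≈ 22 × 132 × 2.17480 ≈ 6315.62 mg.

6316 mg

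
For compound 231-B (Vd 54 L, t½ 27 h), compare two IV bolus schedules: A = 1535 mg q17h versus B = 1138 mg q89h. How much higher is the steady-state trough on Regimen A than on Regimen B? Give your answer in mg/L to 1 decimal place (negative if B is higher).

49.6 mg/L

Regimen A: f = (1/2)^(17/27) ≈ 0.6463; Cmin,ss = (1535/54)·f/(1−f) ≈ 51.941 mg/L.
Regimen B: f = (1/2)^(89/27) ≈ 0.1018; Cmin,ss = (1138/54)·f/(1−f) ≈ 2.388 mg/L.
Difference ≈ 51.941 − 2.388 ≈ 49.553 mg/L.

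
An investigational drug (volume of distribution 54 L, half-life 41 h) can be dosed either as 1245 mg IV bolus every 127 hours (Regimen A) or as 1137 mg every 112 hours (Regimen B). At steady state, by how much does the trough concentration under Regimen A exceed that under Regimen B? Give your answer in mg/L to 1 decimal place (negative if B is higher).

-0.7 mg/L

Regimen A: f = (1/2)^(127/41) ≈ 0.1168; Cmin,ss = (1245/54)·f/(1−f) ≈ 3.049 mg/L.
Regimen B: f = (1/2)^(112/41) ≈ 0.1505; Cmin,ss = (1137/54)·f/(1−f) ≈ 3.730 mg/L.
Difference ≈ 3.049 − 3.730 ≈ -0.681 mg/L.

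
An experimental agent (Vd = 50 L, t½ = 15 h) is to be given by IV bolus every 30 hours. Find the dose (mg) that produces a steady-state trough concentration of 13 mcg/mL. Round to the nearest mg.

τ/t½ = 30/15 ≈ 2, so f = (1/2)^(30/15) ≈ 0.250000.
Cmin,ss = (D/Vd)·f/(1−f), so D = Cmin,ss·Vd·(1−f)/f.
D = 13 × 50 × (1−f)/f ≈ 13 × 50 × 3.00000 ≈ 1950.00 mg.

1950 mg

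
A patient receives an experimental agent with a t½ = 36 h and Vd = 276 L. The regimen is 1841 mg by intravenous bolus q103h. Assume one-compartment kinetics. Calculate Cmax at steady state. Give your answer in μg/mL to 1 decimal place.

k = ln2/t½ = ln2/36 ≈ 0.019254 h⁻¹; fraction remaining f = e^(−kτ) = e^(−0.019254×103) ≈ 0.1376.
At steady state, accumulation factor R = 1/(1 − e^(−kτ)) ≈ 1.1596.
Single-dose peak C₀ = D/Vd = 1841/276 ≈ 6.670 μg/mL.
Cmax,ss = C₀/(1 − f) ≈ 6.670/0.8624 ≈ 7.734 μg/mL.

7.7 μg/mL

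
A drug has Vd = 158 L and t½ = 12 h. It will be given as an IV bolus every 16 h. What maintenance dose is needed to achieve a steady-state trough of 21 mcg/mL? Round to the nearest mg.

τ/t½ = 16/12 ≈ 1.3333, so f = (1/2)^(16/12) ≈ 0.396850.
Cmin,ss = (D/Vd)·f/(1−f), so D = Cmin,ss·Vd·(1−f)/f.
D = 21 × 158 × (1−f)/f ≈ 21 × 158 × 1.51984 ≈ 5042.83 mg.

5043 mg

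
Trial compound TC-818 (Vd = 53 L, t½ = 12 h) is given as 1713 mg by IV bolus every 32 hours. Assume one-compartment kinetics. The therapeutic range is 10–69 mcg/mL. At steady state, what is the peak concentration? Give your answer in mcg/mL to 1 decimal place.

38.4 mcg/mL

k = ln2/t½ = ln2/12 ≈ 0.057762 h⁻¹; fraction remaining f = e^(−kτ) = e^(−0.057762×32) ≈ 0.1575.
At steady state, accumulation factor R = 1/(1 − e^(−kτ)) ≈ 1.1869.
Single-dose peak C₀ = D/Vd = 1713/53 ≈ 32.321 mcg/mL.
Steady-state peak Cmax,ss = C₀·R ≈ 32.321 × 1.1869 ≈ 38.362 mcg/mL.
Peak 38.4 mcg/mL vs MTC 69 mcg/mL: below toxic threshold.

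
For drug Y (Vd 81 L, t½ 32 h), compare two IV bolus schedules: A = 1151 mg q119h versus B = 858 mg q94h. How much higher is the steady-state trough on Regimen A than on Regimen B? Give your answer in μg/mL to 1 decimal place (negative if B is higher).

-0.4 μg/mL

Regimen A: f = (1/2)^(119/32) ≈ 0.0760; Cmin,ss = (1151/81)·f/(1−f) ≈ 1.169 μg/mL.
Regimen B: f = (1/2)^(94/32) ≈ 0.1305; Cmin,ss = (858/81)·f/(1−f) ≈ 1.590 μg/mL.
Difference ≈ 1.169 − 1.590 ≈ -0.421 μg/mL.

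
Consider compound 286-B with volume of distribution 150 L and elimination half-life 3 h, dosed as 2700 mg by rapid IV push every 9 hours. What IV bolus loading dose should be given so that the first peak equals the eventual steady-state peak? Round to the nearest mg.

3086 mg

f = (1/2)^(9/3) ≈ 0.125000; accumulation ratio R = 1/(1−f) ≈ 1.14286.
Loading dose to hit Cmax,ss on first dose: D_load = D_maint·R ≈ 2700 × 1.14286 ≈ 3085.72 mg.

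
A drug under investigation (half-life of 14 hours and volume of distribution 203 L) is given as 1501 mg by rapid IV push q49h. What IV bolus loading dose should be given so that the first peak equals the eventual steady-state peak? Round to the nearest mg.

f = (1/2)^(49/14) ≈ 0.088388; accumulation ratio R = 1/(1−f) ≈ 1.09696.
Loading dose to hit Cmax,ss on first dose: D_load = D_maint·R ≈ 1501 × 1.09696 ≈ 1646.54 mg.

1647 mg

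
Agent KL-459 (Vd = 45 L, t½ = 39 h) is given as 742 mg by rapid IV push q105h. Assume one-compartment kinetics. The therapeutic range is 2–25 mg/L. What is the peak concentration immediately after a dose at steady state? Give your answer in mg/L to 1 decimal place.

k = ln2/t½ = ln2/39 ≈ 0.017773 h⁻¹; fraction remaining f = e^(−kτ) = e^(−0.017773×105) ≈ 0.1547.
At steady state, accumulation factor R = 1/(1 − e^(−kτ)) ≈ 1.1830.
Single-dose peak C₀ = D/Vd = 742/45 ≈ 16.489 mg/L.
Cmax,ss = C₀/(1 − f) ≈ 16.489/0.8453 ≈ 19.507 mg/L.
Peak 19.5 mg/L vs MTC 25 mg/L: below toxic threshold.

19.5 mg/L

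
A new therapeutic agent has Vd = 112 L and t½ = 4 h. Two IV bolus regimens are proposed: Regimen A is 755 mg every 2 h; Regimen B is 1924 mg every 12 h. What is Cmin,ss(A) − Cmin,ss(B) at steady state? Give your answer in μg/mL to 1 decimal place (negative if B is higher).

Regimen A: f = (1/2)^(2/4) ≈ 0.7071; Cmin,ss = (755/112)·f/(1−f) ≈ 16.274 μg/mL.
Regimen B: f = (1/2)^(12/4) ≈ 0.1250; Cmin,ss = (1924/112)·f/(1−f) ≈ 2.454 μg/mL.
Difference ≈ 16.274 − 2.454 ≈ 13.820 μg/mL.

13.8 μg/mL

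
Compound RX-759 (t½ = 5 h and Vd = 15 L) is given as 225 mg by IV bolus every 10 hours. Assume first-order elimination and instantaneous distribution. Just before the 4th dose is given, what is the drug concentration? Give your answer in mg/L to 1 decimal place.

f = (1/2)^(τ/t½) = (1/2)^(10/5) ≈ 0.2500.
C₀ = D/Vd = 225/15 ≈ 15.000 mg/L.
Before the 4th dose, 3 doses have been given. Superposition: Cmin = C₀·(f + f² + … + f^3).
≈ 15.000 × (0.2500 + 0.0625 + 0.0156) ≈ 15.000 × 0.3281 ≈ 4.921 mg/L.

4.9 mg/L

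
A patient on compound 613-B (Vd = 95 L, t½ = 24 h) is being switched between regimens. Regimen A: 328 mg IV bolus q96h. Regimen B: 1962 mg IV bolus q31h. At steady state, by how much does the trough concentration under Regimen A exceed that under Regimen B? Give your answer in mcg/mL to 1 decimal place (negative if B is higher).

Regimen A: f = (1/2)^(96/24) ≈ 0.0625; Cmin,ss = (328/95)·f/(1−f) ≈ 0.230 mcg/mL.
Regimen B: f = (1/2)^(31/24) ≈ 0.4085; Cmin,ss = (1962/95)·f/(1−f) ≈ 14.263 mcg/mL.
Difference ≈ 0.230 − 14.263 ≈ -14.033 mcg/mL.

-14.0 mcg/mL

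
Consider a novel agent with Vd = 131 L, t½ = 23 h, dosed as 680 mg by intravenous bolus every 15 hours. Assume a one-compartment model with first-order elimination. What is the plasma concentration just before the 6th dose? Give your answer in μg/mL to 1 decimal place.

f = (1/2)^(τ/t½) = (1/2)^(15/23) ≈ 0.6363.
C₀ = D/Vd = 680/131 ≈ 5.191 μg/mL.
Before the 6th dose, 5 doses have been given. Superposition: Cmin = C₀·(f + f² + … + f^5).
≈ 5.191 × (0.6363 + 0.4049 + 0.2576 + 0.1639 + 0.1043) ≈ 5.191 × 1.5670 ≈ 8.134 μg/mL.

8.1 μg/mL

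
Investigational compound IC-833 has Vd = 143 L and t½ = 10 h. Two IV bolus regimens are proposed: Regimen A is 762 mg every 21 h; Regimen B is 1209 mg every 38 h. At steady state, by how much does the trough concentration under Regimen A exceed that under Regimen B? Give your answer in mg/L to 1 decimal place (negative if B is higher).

Regimen A: f = (1/2)^(21/10) ≈ 0.2333; Cmin,ss = (762/143)·f/(1−f) ≈ 1.621 mg/L.
Regimen B: f = (1/2)^(38/10) ≈ 0.0718; Cmin,ss = (1209/143)·f/(1−f) ≈ 0.654 mg/L.
Difference ≈ 1.621 − 0.654 ≈ 0.967 mg/L.

1.0 mg/L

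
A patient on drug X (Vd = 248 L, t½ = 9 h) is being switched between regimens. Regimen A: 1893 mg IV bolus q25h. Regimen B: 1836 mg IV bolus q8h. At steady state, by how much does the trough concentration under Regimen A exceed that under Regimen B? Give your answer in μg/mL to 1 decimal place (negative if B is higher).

-7.4 μg/mL

Regimen A: f = (1/2)^(25/9) ≈ 0.1458; Cmin,ss = (1893/248)·f/(1−f) ≈ 1.303 μg/mL.
Regimen B: f = (1/2)^(8/9) ≈ 0.5400; Cmin,ss = (1836/248)·f/(1−f) ≈ 8.691 μg/mL.
Difference ≈ 1.303 − 8.691 ≈ -7.388 μg/mL.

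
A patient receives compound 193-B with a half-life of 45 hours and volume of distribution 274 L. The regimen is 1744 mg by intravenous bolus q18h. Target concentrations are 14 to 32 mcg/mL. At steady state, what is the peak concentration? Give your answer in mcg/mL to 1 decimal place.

k = ln2/t½ = ln2/45 ≈ 0.015403 h⁻¹; fraction remaining f = e^(−kτ) = e^(−0.015403×18) ≈ 0.7579.
Accumulation ratio R = 1/(1 − f) ≈ 1/0.2421 ≈ 4.1305.
Each bolus raises the concentration by D/Vd = 1744/274 ≈ 6.365 mcg/mL.
Cmax,ss = C₀/(1 − f) ≈ 6.365/0.2421 ≈ 26.291 mcg/mL.
Peak 26.3 mcg/mL vs MTC 32 mcg/mL: below toxic threshold.

26.3 mcg/mL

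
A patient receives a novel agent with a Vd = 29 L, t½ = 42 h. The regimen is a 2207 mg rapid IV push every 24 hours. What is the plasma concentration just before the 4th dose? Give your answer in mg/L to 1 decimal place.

108.9 mg/L

f = (1/2)^(τ/t½) = (1/2)^(24/42) ≈ 0.6730.
C₀ = D/Vd = 2207/29 ≈ 76.103 mg/L.
Before the 4th dose, 3 doses have been given. Superposition: Cmin = C₀·(f + f² + … + f^3).
≈ 76.103 × (0.6730 + 0.4529 + 0.3048) ≈ 76.103 × 1.4307 ≈ 108.881 mg/L.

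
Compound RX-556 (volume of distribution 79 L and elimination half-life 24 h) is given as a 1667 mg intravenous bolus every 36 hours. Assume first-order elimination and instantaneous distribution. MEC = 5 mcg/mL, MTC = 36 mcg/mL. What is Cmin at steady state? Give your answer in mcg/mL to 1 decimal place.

τ/t½ = 36/24 ≈ 1.5, so fraction remaining f = (1/2)^(36/24) ≈ 0.3536.
At steady state, accumulation factor R = 1/(1 − e^(−kτ)) ≈ 1.5470.
Each bolus raises the concentration by D/Vd = 1667/79 ≈ 21.101 mcg/mL.
Cmax,ss = C₀/(1 − f) ≈ 21.101/0.6464 ≈ 32.644 mcg/mL.
One interval later, Cmin,ss = Cmax,ss·e^(−kτ) ≈ 32.644 × 0.3536 ≈ 11.543 mcg/mL.
Trough 11.5 mcg/mL vs MEC 5 mcg/mL: adequate.

11.5 mcg/mL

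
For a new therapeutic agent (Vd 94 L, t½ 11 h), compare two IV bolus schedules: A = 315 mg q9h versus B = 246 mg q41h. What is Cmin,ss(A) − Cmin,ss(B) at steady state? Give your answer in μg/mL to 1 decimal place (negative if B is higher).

Regimen A: f = (1/2)^(9/11) ≈ 0.5672; Cmin,ss = (315/94)·f/(1−f) ≈ 4.392 μg/mL.
Regimen B: f = (1/2)^(41/11) ≈ 0.0755; Cmin,ss = (246/94)·f/(1−f) ≈ 0.214 μg/mL.
Difference ≈ 4.392 − 0.214 ≈ 4.178 μg/mL.

4.2 μg/mL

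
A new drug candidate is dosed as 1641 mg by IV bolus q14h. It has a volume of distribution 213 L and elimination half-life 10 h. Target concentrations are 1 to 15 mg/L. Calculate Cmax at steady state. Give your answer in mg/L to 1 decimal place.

τ/t½ = 14/10 ≈ 1.4, so fraction remaining f = (1/2)^(14/10) ≈ 0.3789.
Accumulation ratio R = 1/(1 − f) ≈ 1/0.6211 ≈ 1.6100.
Single-dose peak C₀ = D/Vd = 1641/213 ≈ 7.704 mg/L.
Steady-state peak Cmax,ss = C₀·R ≈ 7.704 × 1.6100 ≈ 12.403 mg/L.
Peak 12.4 mg/L vs MTC 15 mg/L: below toxic threshold.

12.4 mg/L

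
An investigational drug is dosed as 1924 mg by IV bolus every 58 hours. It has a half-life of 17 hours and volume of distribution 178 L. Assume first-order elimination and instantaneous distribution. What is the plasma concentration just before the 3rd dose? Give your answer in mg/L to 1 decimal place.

1.1 mg/L

f = (1/2)^(τ/t½) = (1/2)^(58/17) ≈ 0.0940.
C₀ = D/Vd = 1924/178 ≈ 10.809 mg/L.
Before the 3rd dose, 2 doses have been given. Superposition: Cmin = C₀·(f + f²).
≈ 10.809 × (0.0940 + 0.0088) ≈ 10.809 × 0.1028 ≈ 1.111 mg/L.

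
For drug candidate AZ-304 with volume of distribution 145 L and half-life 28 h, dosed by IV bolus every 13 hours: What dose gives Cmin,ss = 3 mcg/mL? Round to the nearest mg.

τ/t½ = 13/28 ≈ 0.46429, so f = (1/2)^(13/28) ≈ 0.724830.
Cmin,ss = (D/Vd)·f/(1−f), so D = Cmin,ss·Vd·(1−f)/f.
D = 3 × 145 × (1−f)/f ≈ 3 × 145 × 0.37963 ≈ 165.14 mg.

165 mg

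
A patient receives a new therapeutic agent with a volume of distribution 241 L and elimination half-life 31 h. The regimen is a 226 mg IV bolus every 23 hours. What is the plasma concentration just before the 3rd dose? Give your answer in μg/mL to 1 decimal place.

f = (1/2)^(τ/t½) = (1/2)^(23/31) ≈ 0.5979.
C₀ = D/Vd = 226/241 ≈ 0.938 μg/mL.
Before the 3rd dose, 2 doses have been given. Superposition: Cmin = C₀·(f + f²).
≈ 0.938 × (0.5979 + 0.3575) ≈ 0.938 × 0.9554 ≈ 0.896 μg/mL.

0.9 μg/mL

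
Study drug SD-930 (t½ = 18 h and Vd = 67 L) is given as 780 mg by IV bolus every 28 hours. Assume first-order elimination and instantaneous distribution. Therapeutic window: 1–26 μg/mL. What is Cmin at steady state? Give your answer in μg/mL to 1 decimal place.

Over one 28-h interval, 28/18 ≈ 1.5556 half-lives elapse, leaving f ≈ 0.3402 of each dose.
Accumulation ratio R = 1/(1 − f) ≈ 1/0.6598 ≈ 1.5156.
Single-dose peak C₀ = D/Vd = 780/67 ≈ 11.642 μg/mL.
Steady-state peak Cmax,ss = C₀·R ≈ 11.642 × 1.5156 ≈ 17.645 μg/mL.
Steady-state trough Cmin,ss = Cmax,ss·f ≈ 17.645 × 0.3402 ≈ 6.003 μg/mL.
Trough 6.0 μg/mL vs MEC 1 μg/mL: adequate.

6.0 μg/mL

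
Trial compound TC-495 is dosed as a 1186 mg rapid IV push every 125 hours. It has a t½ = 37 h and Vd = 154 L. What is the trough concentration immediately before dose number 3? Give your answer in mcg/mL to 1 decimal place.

f = (1/2)^(τ/t½) = (1/2)^(125/37) ≈ 0.0962.
C₀ = D/Vd = 1186/154 ≈ 7.701 mcg/mL.
Before the 3rd dose, 2 doses have been given. Superposition: Cmin = C₀·(f + f²).
≈ 7.701 × (0.0962 + 0.0093) ≈ 7.701 × 0.1055 ≈ 0.812 mcg/mL.

0.8 mcg/mL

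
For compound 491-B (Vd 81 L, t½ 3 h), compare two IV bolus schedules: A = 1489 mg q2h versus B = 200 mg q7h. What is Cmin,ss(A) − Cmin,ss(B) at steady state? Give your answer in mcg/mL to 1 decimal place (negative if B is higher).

30.7 mcg/mL

Regimen A: f = (1/2)^(2/3) ≈ 0.6300; Cmin,ss = (1489/81)·f/(1−f) ≈ 31.300 mcg/mL.
Regimen B: f = (1/2)^(7/3) ≈ 0.1984; Cmin,ss = (200/81)·f/(1−f) ≈ 0.611 mcg/mL.
Difference ≈ 31.300 − 0.611 ≈ 30.689 mcg/mL.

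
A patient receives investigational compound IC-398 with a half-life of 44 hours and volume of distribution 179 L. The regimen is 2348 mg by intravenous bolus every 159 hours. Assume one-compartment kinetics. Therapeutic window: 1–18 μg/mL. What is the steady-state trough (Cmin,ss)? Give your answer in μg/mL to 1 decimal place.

1.2 μg/mL

k = ln2/t½ = ln2/44 ≈ 0.015753 h⁻¹; fraction remaining f = e^(−kτ) = e^(−0.015753×159) ≈ 0.0817.
Accumulation ratio R = 1/(1 − f) ≈ 1/0.9183 ≈ 1.0890.
Each bolus raises the concentration by D/Vd = 2348/179 ≈ 13.117 μg/mL.
Cmax,ss = C₀/(1 − f) ≈ 13.117/0.9183 ≈ 14.284 μg/mL.
One interval later, Cmin,ss = Cmax,ss·e^(−kτ) ≈ 14.284 × 0.0817 ≈ 1.167 μg/mL.
Trough 1.2 μg/mL vs MEC 1 μg/mL: adequate.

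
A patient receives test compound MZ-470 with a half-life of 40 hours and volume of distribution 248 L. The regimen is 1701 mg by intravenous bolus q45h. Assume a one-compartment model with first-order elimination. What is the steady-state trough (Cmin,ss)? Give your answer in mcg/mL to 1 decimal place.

5.8 mcg/mL

τ/t½ = 45/40 ≈ 1.125, so fraction remaining f = (1/2)^(45/40) ≈ 0.4585.
At steady state, accumulation factor R = 1/(1 − e^(−kτ)) ≈ 1.8467.
Single-dose peak C₀ = D/Vd = 1701/248 ≈ 6.859 mcg/mL.
Steady-state peak Cmax,ss = C₀·R ≈ 6.859 × 1.8467 ≈ 12.667 mcg/mL.
One interval later, Cmin,ss = Cmax,ss·e^(−kτ) ≈ 12.667 × 0.4585 ≈ 5.808 mcg/mL.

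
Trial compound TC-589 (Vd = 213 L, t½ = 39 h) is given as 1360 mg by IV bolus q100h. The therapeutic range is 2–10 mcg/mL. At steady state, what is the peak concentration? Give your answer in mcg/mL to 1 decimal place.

7.7 mcg/mL

k = ln2/t½ = ln2/39 ≈ 0.017773 h⁻¹; fraction remaining f = e^(−kτ) = e^(−0.017773×100) ≈ 0.1691.
Accumulation ratio R = 1/(1 − f) ≈ 1/0.8309 ≈ 1.2035.
Each bolus raises the concentration by D/Vd = 1360/213 ≈ 6.385 mcg/mL.
Steady-state peak Cmax,ss = C₀·R ≈ 6.385 × 1.2035 ≈ 7.684 mcg/mL.
Peak 7.7 mcg/mL vs MTC 10 mcg/mL: below toxic threshold.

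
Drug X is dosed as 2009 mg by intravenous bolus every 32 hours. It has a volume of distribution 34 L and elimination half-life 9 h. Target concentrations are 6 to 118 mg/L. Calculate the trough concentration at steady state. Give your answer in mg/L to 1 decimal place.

5.5 mg/L

Over one 32-h interval, 32/9 ≈ 3.5556 half-lives elapse, leaving f ≈ 0.0850 of each dose.
Single-dose peak C₀ = D/Vd = 2009/34 ≈ 59.088 mg/L.
Steady-state trough Cmin,ss = C₀·f/(1−f) ≈ 59.088 × 0.0850/0.9150 ≈ 5.489 mg/L.
Trough 5.5 mg/L vs MEC 6 mg/L: subtherapeutic.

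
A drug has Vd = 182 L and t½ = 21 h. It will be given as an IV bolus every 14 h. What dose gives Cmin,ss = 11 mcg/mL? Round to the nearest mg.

1176 mg

τ/t½ = 14/21 ≈ 0.66667, so f = (1/2)^(14/21) ≈ 0.629961.
Cmin,ss = (D/Vd)·f/(1−f), so D = Cmin,ss·Vd·(1−f)/f.
D = 11 × 182 × (1−f)/f ≈ 11 × 182 × 0.58740 ≈ 1175.97 mg.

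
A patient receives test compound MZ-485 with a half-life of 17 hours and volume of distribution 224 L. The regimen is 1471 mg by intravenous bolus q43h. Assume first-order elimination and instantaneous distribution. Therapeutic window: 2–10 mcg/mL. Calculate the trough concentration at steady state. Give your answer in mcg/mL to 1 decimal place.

1.4 mcg/mL

τ/t½ = 43/17 ≈ 2.5294, so fraction remaining f = (1/2)^(43/17) ≈ 0.1732.
Each bolus raises the concentration by D/Vd = 1471/224 ≈ 6.567 mcg/mL.
Steady-state trough Cmin,ss = C₀·f/(1−f) ≈ 6.567 × 0.1732/0.8268 ≈ 1.376 mcg/mL.
Trough 1.4 mcg/mL vs MEC 2 mcg/mL: subtherapeutic.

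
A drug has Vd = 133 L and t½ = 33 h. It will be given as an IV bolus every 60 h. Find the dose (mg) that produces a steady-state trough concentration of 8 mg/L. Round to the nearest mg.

τ/t½ = 60/33 ≈ 1.8182, so f = (1/2)^(60/33) ≈ 0.283578.
Cmin,ss = (D/Vd)·f/(1−f), so D = Cmin,ss·Vd·(1−f)/f.
D = 8 × 133 × (1−f)/f ≈ 8 × 133 × 2.52637 ≈ 2688.06 mg.

2688 mg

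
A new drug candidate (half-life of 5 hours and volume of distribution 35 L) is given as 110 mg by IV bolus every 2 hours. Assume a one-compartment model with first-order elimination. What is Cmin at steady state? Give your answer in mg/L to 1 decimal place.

9.8 mg/L

Over one 2-h interval, 2/5 ≈ 0.4 half-lives elapse, leaving f ≈ 0.7579 of each dose.
Accumulation ratio R = 1/(1 − f) ≈ 1/0.2421 ≈ 4.1305.
Each bolus raises the concentration by D/Vd = 110/35 ≈ 3.143 mg/L.
Cmax,ss = C₀/(1 − f) ≈ 3.143/0.2421 ≈ 12.982 mg/L.
One interval later, Cmin,ss = Cmax,ss·e^(−kτ) ≈ 12.982 × 0.7579 ≈ 9.839 mg/L.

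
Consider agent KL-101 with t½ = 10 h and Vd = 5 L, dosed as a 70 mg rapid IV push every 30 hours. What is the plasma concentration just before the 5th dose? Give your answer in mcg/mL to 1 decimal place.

2.0 mcg/mL

f = (1/2)^(τ/t½) = (1/2)^(30/10) ≈ 0.1250.
C₀ = D/Vd = 70/5 ≈ 14.000 mcg/mL.
Before the 5th dose, 4 doses have been given. Superposition: Cmin = C₀·(f + f² + … + f^4).
≈ 14.000 × (0.1250 + 0.0156 + 0.0020 + 0.0002) ≈ 14.000 × 0.1428 ≈ 1.999 mcg/mL.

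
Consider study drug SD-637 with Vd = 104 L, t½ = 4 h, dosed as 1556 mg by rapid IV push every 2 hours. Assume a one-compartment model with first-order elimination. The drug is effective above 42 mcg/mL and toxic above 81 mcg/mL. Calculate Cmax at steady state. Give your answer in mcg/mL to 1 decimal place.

τ/t½ = 2/4 ≈ 0.5, so fraction remaining f = (1/2)^(2/4) ≈ 0.7071.
At steady state, accumulation factor R = 1/(1 − e^(−kτ)) ≈ 3.4141.
Each bolus raises the concentration by D/Vd = 1556/104 ≈ 14.962 mcg/mL.
Steady-state peak Cmax,ss = C₀·R ≈ 14.962 × 3.4141 ≈ 51.082 mcg/mL.
Peak 51.1 mcg/mL vs MTC 81 mcg/mL: below toxic threshold.

51.1 mcg/mL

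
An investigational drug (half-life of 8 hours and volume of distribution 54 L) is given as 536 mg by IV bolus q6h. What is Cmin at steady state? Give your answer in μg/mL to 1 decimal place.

14.6 μg/mL

Over one 6-h interval, 6/8 ≈ 0.75 half-lives elapse, leaving f ≈ 0.5946 of each dose.
At steady state, accumulation factor R = 1/(1 − e^(−kτ)) ≈ 2.4667.
Each bolus raises the concentration by D/Vd = 536/54 ≈ 9.926 μg/mL.
Cmax,ss = C₀/(1 − f) ≈ 9.926/0.4054 ≈ 24.484 μg/mL.
Steady-state trough Cmin,ss = Cmax,ss·f ≈ 24.484 × 0.5946 ≈ 14.558 μg/mL.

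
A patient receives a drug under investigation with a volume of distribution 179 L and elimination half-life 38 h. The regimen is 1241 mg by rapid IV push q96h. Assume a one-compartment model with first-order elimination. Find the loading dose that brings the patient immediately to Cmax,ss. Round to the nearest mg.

f = (1/2)^(96/38) ≈ 0.173581; accumulation ratio R = 1/(1−f) ≈ 1.21004.
Loading dose to hit Cmax,ss on first dose: D_load = D_maint·R ≈ 1241 × 1.21004 ≈ 1501.66 mg.

1502 mg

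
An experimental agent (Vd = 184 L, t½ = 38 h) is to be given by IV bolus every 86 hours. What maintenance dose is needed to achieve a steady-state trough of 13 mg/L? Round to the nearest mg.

τ/t½ = 86/38 ≈ 2.2632, so f = (1/2)^(86/38) ≈ 0.208316.
Cmin,ss = (D/Vd)·f/(1−f), so D = Cmin,ss·Vd·(1−f)/f.
D = 13 × 184 × (1−f)/f ≈ 13 × 184 × 3.80040 ≈ 9090.56 mg.

9091 mg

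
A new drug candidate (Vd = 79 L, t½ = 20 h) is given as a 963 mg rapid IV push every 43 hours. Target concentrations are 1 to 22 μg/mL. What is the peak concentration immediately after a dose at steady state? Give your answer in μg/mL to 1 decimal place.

15.7 μg/mL

τ/t½ = 43/20 ≈ 2.15, so fraction remaining f = (1/2)^(43/20) ≈ 0.2253.
Accumulation ratio R = 1/(1 − f) ≈ 1/0.7747 ≈ 1.2908.
Single-dose peak C₀ = D/Vd = 963/79 ≈ 12.190 μg/mL.
Cmax,ss = C₀/(1 − f) ≈ 12.190/0.7747 ≈ 15.735 μg/mL.
Peak 15.7 μg/mL vs MTC 22 μg/mL: below toxic threshold.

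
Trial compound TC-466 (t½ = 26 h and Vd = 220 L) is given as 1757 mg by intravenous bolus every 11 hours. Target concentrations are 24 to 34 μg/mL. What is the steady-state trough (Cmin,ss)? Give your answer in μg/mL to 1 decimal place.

k = ln2/t½ = ln2/26 ≈ 0.026660 h⁻¹; fraction remaining f = e^(−kτ) = e^(−0.026660×11) ≈ 0.7458.
Single-dose peak C₀ = D/Vd = 1757/220 ≈ 7.986 μg/mL.
Steady-state trough Cmin,ss = C₀·f/(1−f) ≈ 7.986 × 0.7458/0.2542 ≈ 23.430 μg/mL.
Trough 23.4 μg/mL vs MEC 24 μg/mL: subtherapeutic.

23.4 μg/mL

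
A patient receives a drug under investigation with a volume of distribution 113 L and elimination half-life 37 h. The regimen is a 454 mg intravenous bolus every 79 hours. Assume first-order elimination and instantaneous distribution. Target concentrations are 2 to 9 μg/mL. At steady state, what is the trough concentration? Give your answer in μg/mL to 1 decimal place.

1.2 μg/mL

τ/t½ = 79/37 ≈ 2.1351, so fraction remaining f = (1/2)^(79/37) ≈ 0.2276.
Accumulation ratio R = 1/(1 − f) ≈ 1/0.7724 ≈ 1.2947.
Single-dose peak C₀ = D/Vd = 454/113 ≈ 4.018 μg/mL.
Cmax,ss = C₀/(1 − f) ≈ 4.018/0.7724 ≈ 5.202 μg/mL.
One interval later, Cmin,ss = Cmax,ss·e^(−kτ) ≈ 5.202 × 0.2276 ≈ 1.184 μg/mL.
Trough 1.2 μg/mL vs MEC 2 μg/mL: subtherapeutic.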